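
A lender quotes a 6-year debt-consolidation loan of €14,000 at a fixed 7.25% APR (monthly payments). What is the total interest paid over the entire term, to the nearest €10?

€3,310

At 7.25% the monthly rate is 0.0060417, so the payment is 14,000 × 0.0060417 / (1 − 1.0060417^−72) = €240.37.
Total paid = 72 × €240.37 = €17,306.64; interest = €17,306.64 − €14,000 = €3,306.64.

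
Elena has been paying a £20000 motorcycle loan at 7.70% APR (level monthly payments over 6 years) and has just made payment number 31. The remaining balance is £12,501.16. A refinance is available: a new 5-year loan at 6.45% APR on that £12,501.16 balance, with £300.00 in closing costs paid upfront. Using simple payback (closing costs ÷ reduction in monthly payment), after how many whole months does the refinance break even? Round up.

3 months

Current payment = 20,000 × 7.7%/12 / (1 − (1+0.0064167)^−72) = £347.74.
Refinanced payment = 12,501.16 × 0.0053750 / (1 − (1+0.0053750)^−60) = £244.31.
Monthly savings = £347.74 − £244.31 = £103.43.
Break-even = £300.00 / £103.43 = 2.90 → 3 months.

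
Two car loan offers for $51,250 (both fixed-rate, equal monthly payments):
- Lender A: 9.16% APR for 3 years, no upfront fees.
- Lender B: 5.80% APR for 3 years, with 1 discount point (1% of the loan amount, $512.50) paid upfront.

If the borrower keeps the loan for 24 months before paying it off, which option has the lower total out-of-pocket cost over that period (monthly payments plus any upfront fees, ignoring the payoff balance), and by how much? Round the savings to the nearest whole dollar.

Lender B by $1,385

Lender A: at 9.16% the monthly rate is 0.0076333, so the payment is 51,250 × 0.0076333 / (1 − 1.0076333^−36) = $1,633.56.
Lender B: monthly rate = 5.8%/12 = 0.0048333; payment = 51,250 × 0.0048333 / (1 − (1+0.0048333)^−36) = $1,554.48.
Over 24 months: Lender A costs 24 × $1,633.56 = $39,205.44; Lender B costs 24 × $1,554.48 + $512.50 = $37,820.02.
Lender B is cheaper by $39,205.44 − $37,820.02 = $1,385.42.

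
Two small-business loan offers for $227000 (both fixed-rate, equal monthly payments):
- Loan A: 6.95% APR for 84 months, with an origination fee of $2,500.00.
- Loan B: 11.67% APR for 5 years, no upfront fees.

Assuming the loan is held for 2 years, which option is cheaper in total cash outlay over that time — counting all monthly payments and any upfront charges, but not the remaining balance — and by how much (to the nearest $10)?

Loan A: monthly rate = 6.95%/12 = 0.0057917; payment = 227,000 × 0.0057917 / (1 − (1+0.0057917)^−84) = $3,420.49.
Loan B: monthly rate = 11.67%/12 = 0.0097250; payment = 227,000 × 0.0097250 / (1 − (1+0.0097250)^−60) = $5,011.72.
Over 24 months: Loan A costs 24 × $3,420.49 + $2,500.00 = $84,591.76; Loan B costs 24 × $5,011.72 = $120,281.28.
Loan A is cheaper by $120,281.28 − $84,591.76 = $35,689.52.

Loan A by $35,690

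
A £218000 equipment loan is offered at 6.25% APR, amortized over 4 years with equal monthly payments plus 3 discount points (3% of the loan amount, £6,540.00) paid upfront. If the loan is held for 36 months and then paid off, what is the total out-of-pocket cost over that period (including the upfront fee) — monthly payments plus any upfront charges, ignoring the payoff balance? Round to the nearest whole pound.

At 6.25% the monthly rate is 0.0052083, so the payment is 218,000 × 0.0052083 / (1 − 1.0052083^−48) = £5,144.76.
Total outlay = 36 × £5,144.76 + £6,540.00 = £191,751.36.

£191,751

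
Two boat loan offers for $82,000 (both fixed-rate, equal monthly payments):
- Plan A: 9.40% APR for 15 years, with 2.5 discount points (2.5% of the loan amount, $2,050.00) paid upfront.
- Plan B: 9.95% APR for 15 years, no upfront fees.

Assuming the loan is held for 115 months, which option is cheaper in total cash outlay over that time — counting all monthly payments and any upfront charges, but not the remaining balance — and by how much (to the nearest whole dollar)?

Plan A by $1,095

Plan A: monthly rate = 9.4%/12 = 0.0078333; payment = 82,000 × 0.0078333 / (1 − (1+0.0078333)^−180) = $851.32.
Plan B: at 9.95% the monthly rate is 0.0082917, so the payment is 82,000 × 0.0082917 / (1 − 1.0082917^−180) = $878.67.
Over 115 months: Plan A costs 115 × $851.32 + $2,050.00 = $99,951.80; Plan B costs 115 × $878.67 = $101,047.05.
Plan A is cheaper by $101,047.05 − $99,951.80 = $1,095.25.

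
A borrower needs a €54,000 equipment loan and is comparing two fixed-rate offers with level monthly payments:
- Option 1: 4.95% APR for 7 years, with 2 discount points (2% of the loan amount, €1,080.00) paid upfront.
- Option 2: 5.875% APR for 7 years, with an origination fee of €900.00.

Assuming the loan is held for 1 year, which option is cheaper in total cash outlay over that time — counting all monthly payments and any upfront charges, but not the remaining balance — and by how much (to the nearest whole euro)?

Option 1 by €104

Option 1: at 4.95% the monthly rate is 0.0041250, so the payment is 54,000 × 0.0041250 / (1 − 1.0041250^−84) = €761.96.
Option 2: at 5.875% the monthly rate is 0.0048958, so the payment is 54,000 × 0.0048958 / (1 − 1.0048958^−84) = €785.63.
Over 12 months: Option 1 costs 12 × €761.96 + €1,080.00 = €10,223.52; Option 2 costs 12 × €785.63 + €900.00 = €10,327.56.
Option 1 is cheaper by €10,327.56 − €10,223.52 = €104.04.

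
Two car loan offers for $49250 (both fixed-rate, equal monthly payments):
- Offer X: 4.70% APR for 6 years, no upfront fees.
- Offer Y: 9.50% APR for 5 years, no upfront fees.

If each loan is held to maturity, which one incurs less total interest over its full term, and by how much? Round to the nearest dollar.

Offer X: monthly rate = 4.7%/12 = 0.0039167; payment = 49,250 × 0.0039167 / (1 − (1+0.0039167)^−72) = $786.33.
Total interest on Offer X = 72 × $786.33 − $49,250 = $7,365.76.
Offer Y: at 9.50% the monthly rate is 0.0079167, so the payment is 49,250 × 0.0079167 / (1 − 1.0079167^−60) = $1,034.34.
Total interest on Offer Y = 60 × $1,034.34 − $49,250 = $12,810.40.
Offer X is lower by $5,444.64.

Offer X by $5,445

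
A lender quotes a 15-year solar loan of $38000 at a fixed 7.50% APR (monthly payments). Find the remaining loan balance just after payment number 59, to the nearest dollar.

$29,842

With monthly rate i = 7.5%/12 = 0.0062500, the balance after k of n payments is P · [(1+i)^n − (1+i)^k] / [(1+i)^n − 1].
(1+0.0062500)^180 = 3.06945173 and (1+0.0062500)^59 = 1.44426773, so the balance is 38,000 × (3.06945173 − 1.44426773) / (3.06945173 − 1) = $29,842.20.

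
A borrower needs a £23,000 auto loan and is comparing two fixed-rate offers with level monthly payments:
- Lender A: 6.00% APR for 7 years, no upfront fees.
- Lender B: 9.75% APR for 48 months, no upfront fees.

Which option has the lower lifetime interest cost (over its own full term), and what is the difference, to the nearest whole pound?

Lender B by £356

Lender A: monthly rate = 6%/12 = 0.0050000; payment = 23,000 × 0.0050000 / (1 − (1+0.0050000)^−84) = £336.00.
Total interest on Lender A = 84 × £336.00 − £23,000 = £5,224.00.
Lender B: monthly rate = 9.75%/12 = 0.0081250; payment = 23,000 × 0.0081250 / (1 − (1+0.0081250)^−48) = £580.58.
Total interest on Lender B = 48 × £580.58 − £23,000 = £4,867.84.
Lender B is lower by £356.16.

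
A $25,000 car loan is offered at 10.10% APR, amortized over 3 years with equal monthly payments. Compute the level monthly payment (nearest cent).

$807.85

At 10.10% the monthly rate is 0.0084167, so the payment is 25,000 × 0.0084167 / (1 − 1.0084167^−36) = $807.85.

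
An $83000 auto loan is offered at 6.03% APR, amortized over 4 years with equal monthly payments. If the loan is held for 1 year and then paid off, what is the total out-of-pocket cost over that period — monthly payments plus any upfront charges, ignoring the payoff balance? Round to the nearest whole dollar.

$23,405

At 6.03% the monthly rate is 0.0050250, so the payment is 83,000 × 0.0050250 / (1 − 1.0050250^−48) = $1,950.40.
Total outlay = 12 × $1,950.40 = $23,404.80.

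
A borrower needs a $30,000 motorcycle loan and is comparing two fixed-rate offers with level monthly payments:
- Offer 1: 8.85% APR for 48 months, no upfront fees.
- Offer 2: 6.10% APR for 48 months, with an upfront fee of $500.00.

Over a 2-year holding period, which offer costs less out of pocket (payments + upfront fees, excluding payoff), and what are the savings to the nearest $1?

Offer 2 by $424

Offer 1: monthly rate = 8.85%/12 = 0.0073750; payment = 30,000 × 0.0073750 / (1 − (1+0.0073750)^−48) = $744.42.
Offer 2: at 6.10% the monthly rate is 0.0050833, so the payment is 30,000 × 0.0050833 / (1 − 1.0050833^−48) = $705.93.
Over 24 months: Offer 1 costs 24 × $744.42 = $17,866.08; Offer 2 costs 24 × $705.93 + $500.00 = $17,442.32.
Offer 2 is cheaper by $17,866.08 − $17,442.32 = $423.76.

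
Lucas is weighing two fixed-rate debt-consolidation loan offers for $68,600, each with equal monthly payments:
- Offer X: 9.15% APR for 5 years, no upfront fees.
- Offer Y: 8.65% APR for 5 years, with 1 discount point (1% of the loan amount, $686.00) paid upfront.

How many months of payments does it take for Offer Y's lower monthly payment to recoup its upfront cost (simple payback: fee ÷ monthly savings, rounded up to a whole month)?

Offer X: at 9.15% the monthly rate is 0.0076250, so the payment is 68,600 × 0.0076250 / (1 − 1.0076250^−60) = $1,429.02.
Offer Y: monthly rate = 8.65%/12 = 0.0072083; payment = 68,600 × 0.0072083 / (1 − (1+0.0072083)^−60) = $1,412.40.
Monthly savings = $1,429.02 − $1,412.40 = $16.62.
Break-even = $686.00 / $16.62 = 41.28 → 42 months.

42 months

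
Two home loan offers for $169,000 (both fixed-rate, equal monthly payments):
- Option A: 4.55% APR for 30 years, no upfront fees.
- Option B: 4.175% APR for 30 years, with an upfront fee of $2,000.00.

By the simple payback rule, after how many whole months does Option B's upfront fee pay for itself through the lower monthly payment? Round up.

54 months

Option A: at 4.55% the monthly rate is 0.0037917, so the payment is 169,000 × 0.0037917 / (1 − 1.0037917^−360) = $861.33.
Option B: at 4.175% the monthly rate is 0.0034792, so the payment is 169,000 × 0.0034792 / (1 − 1.0034792^−360) = $823.97.
Monthly savings = $861.33 − $823.97 = $37.36.
Break-even = $2,000.00 / $37.36 = 53.53 → 54 months.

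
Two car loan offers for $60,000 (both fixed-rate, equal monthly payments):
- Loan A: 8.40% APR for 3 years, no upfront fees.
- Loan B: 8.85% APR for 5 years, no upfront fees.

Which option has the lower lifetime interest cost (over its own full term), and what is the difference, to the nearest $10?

Loan A by $6,380

Loan A: monthly rate = 8.4%/12 = 0.0070000; payment = 60,000 × 0.0070000 / (1 − (1+0.0070000)^−36) = $1,891.27.
Total interest on Loan A = 36 × $1,891.27 − $60,000 = $8,085.72.
Loan B: at 8.85% the monthly rate is 0.0073750, so the payment is 60,000 × 0.0073750 / (1 − 1.0073750^−60) = $1,241.14.
Total interest on Loan B = 60 × $1,241.14 − $60,000 = $14,468.40.
Loan A is lower by $6,382.68.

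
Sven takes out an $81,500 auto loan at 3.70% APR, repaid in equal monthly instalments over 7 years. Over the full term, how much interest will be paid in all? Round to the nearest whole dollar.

Monthly rate = 3.7%/12 = 0.0030833; payment = 81,500 × 0.0030833 / (1 − (1+0.0030833)^−84) = $1,102.79.
Total paid = 84 × $1,102.79 = $92,634.36; interest = $92,634.36 − $81,500 = $11,134.36.

$11,134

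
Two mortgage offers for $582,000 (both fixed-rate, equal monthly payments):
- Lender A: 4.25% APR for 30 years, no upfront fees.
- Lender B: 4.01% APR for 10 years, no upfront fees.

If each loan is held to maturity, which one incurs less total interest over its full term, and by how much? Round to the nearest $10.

Lender B by $323,280

Lender A: at 4.25% the monthly rate is 0.0035417, so the payment is 582,000 × 0.0035417 / (1 − 1.0035417^−360) = $2,863.09.
Total interest on Lender A = 360 × $2,863.09 − $582,000 = $448,712.40.
Lender B: monthly rate = 4.01%/12 = 0.0033417; payment = 582,000 × 0.0033417 / (1 − (1+0.0033417)^−120) = $5,895.23.
Total interest on Lender B = 120 × $5,895.23 − $582,000 = $125,427.60.
Lender B is lower by $323,284.80.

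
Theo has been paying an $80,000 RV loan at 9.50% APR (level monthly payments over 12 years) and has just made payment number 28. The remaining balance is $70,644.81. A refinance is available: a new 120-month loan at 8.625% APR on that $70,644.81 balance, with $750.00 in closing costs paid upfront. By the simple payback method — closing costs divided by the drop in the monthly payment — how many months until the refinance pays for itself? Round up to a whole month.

15 months

Current payment = 80,000 × 9.5%/12 / (1 − (1+0.0079167)^−144) = $933.10.
Refinanced payment = 70,644.81 × 0.0071875 / (1 − (1+0.0071875)^−120) = $880.62.
Monthly savings = $933.10 − $880.62 = $52.48.
Break-even = $750.00 / $52.48 = 14.29 → 15 months.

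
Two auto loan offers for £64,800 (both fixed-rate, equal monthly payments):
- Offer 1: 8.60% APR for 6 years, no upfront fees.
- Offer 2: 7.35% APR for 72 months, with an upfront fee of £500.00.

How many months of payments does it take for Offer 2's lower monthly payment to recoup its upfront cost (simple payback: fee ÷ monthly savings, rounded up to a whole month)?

13 months

Offer 1: monthly rate = 8.6%/12 = 0.0071667; payment = 64,800 × 0.0071667 / (1 − (1+0.0071667)^−72) = £1,155.23.
Offer 2: at 7.35% the monthly rate is 0.0061250, so the payment is 64,800 × 0.0061250 / (1 − 1.0061250^−72) = £1,115.70.
Monthly savings = £1,155.23 − £1,115.70 = £39.53.
Break-even = £500.00 / £39.53 = 12.65 → 13 months.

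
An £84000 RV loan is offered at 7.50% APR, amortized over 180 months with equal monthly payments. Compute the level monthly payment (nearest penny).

£778.69

Monthly rate = 7.5%/12 = 0.0062500; payment = 84,000 × 0.0062500 / (1 − (1+0.0062500)^−180) = £778.69.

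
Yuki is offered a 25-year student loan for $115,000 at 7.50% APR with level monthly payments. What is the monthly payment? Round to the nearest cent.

$849.84

At 7.50% the monthly rate is 0.0062500, so the payment is 115,000 × 0.0062500 / (1 − 1.0062500^−300) = $849.84.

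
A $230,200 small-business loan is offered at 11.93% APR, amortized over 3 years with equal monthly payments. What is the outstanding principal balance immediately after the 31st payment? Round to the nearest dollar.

With monthly rate i = 11.93%/12 = 0.0099417, the balance after k of n payments is P · [(1+i)^n − (1+i)^k] / [(1+i)^n − 1].
(1+0.0099417)^36 = 1.42779692 and (1+0.0099417)^31 = 1.35889215, so the balance is 230,200 × (1.42779692 − 1.35889215) / (1.42779692 − 1) = $37,078.05.

$37,078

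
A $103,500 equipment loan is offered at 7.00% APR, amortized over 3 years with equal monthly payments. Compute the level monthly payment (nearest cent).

At 7.00% the monthly rate is 0.0058333, so the payment is 103,500 × 0.0058333 / (1 − 1.0058333^−36) = $3,195.78.

$3,195.78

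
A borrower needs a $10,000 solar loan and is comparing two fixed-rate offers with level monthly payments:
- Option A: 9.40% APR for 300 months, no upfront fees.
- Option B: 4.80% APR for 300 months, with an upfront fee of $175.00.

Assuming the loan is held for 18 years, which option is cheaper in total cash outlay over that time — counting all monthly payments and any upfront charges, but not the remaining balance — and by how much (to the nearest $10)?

Option B by $6,170

Option A: monthly rate = 9.4%/12 = 0.0078333; payment = 10,000 × 0.0078333 / (1 − (1+0.0078333)^−300) = $86.68.
Option B: at 4.80% the monthly rate is 0.0040000, so the payment is 10,000 × 0.0040000 / (1 − 1.0040000^−300) = $57.30.
Over 216 months: Option A costs 216 × $86.68 = $18,722.88; Option B costs 216 × $57.30 + $175.00 = $12,551.80.
Option B is cheaper by $18,722.88 − $12,551.80 = $6,171.08.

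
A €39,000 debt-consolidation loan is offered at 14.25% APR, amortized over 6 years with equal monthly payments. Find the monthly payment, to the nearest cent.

€808.85

At 14.25% the monthly rate is 0.0118750, so the payment is 39,000 × 0.0118750 / (1 − 1.0118750^−72) = €808.85.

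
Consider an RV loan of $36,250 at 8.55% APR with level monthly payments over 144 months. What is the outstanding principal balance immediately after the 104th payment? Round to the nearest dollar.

With monthly rate i = 8.55%/12 = 0.0071250, the balance after k of n payments is P · [(1+i)^n − (1+i)^k] / [(1+i)^n − 1].
(1+0.0071250)^144 = 2.77975319 and (1+0.0071250)^104 = 2.09252749, so the balance is 36,250 × (2.77975319 − 2.09252749) / (2.77975319 − 1) = $13,997.41.

$13,997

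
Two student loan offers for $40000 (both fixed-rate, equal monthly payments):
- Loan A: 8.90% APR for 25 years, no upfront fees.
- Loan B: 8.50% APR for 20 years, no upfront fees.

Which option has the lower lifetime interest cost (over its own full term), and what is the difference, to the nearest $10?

Loan B by $16,570

Loan A: at 8.90% the monthly rate is 0.0074167, so the payment is 40,000 × 0.0074167 / (1 − 1.0074167^−300) = $332.94.
Total interest on Loan A = 300 × $332.94 − $40,000 = $59,882.00.
Loan B: at 8.50% the monthly rate is 0.0070833, so the payment is 40,000 × 0.0070833 / (1 − 1.0070833^−240) = $347.13.
Total interest on Loan B = 240 × $347.13 − $40,000 = $43,311.20.
Loan B is lower by $16,570.80.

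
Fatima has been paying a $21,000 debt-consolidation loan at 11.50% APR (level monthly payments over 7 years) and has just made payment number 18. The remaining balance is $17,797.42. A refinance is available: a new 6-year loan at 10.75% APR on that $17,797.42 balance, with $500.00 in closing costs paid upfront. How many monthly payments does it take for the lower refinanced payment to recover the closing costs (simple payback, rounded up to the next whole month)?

18 months

Current payment = 21,000 × 11.5%/12 / (1 − (1+0.0095833)^−84) = $365.12.
Refinanced payment = 17,797.42 × 0.0089583 / (1 − (1+0.0089583)^−72) = $336.48.
Monthly savings = $365.12 − $336.48 = $28.64.
Break-even = $500.00 / $28.64 = 17.46 → 18 months.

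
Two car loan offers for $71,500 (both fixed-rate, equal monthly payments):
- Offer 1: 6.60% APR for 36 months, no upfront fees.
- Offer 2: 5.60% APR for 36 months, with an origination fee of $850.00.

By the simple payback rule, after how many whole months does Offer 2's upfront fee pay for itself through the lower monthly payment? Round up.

27 months

Offer 1: monthly rate = 6.6%/12 = 0.0055000; payment = 71,500 × 0.0055000 / (1 − (1+0.0055000)^−36) = $2,194.66.
Offer 2: at 5.60% the monthly rate is 0.0046667, so the payment is 71,500 × 0.0046667 / (1 − 1.0046667^−36) = $2,162.23.
Monthly savings = $2,194.66 − $2,162.23 = $32.43.
Break-even = $850.00 / $32.43 = 26.21 → 27 months.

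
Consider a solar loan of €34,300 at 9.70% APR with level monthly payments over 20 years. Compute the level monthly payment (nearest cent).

Monthly rate = 9.7%/12 = 0.0080833; payment = 34,300 × 0.0080833 / (1 − (1+0.0080833)^−240) = €324.21.

€324.21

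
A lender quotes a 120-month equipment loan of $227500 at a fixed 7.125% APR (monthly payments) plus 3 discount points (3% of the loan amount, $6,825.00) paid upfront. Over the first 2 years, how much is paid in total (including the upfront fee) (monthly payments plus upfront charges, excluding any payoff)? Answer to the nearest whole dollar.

$70,573

At 7.125% the monthly rate is 0.0059375, so the payment is 227,500 × 0.0059375 / (1 − 1.0059375^−120) = $2,656.15.
Total outlay = 24 × $2,656.15 + $6,825.00 = $70,572.60.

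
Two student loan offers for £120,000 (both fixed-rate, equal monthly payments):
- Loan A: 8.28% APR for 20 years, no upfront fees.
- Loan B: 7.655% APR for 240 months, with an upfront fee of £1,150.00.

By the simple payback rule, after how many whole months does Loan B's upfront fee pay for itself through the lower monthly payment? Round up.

25 months

Loan A: at 8.28% the monthly rate is 0.0069000, so the payment is 120,000 × 0.0069000 / (1 − 1.0069000^−240) = £1,024.74.
Loan B: at 7.655% the monthly rate is 0.0063792, so the payment is 120,000 × 0.0063792 / (1 − 1.0063792^−240) = £978.12.
Monthly savings = £1,024.74 − £978.12 = £46.62.
Break-even = £1,150.00 / £46.62 = 24.67 → 25 months.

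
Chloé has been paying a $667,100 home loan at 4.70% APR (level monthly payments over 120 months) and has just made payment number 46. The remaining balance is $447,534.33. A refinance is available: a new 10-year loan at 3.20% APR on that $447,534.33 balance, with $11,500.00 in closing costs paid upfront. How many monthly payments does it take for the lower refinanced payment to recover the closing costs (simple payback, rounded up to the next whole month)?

5 months

Current payment = 667,100 × 4.7%/12 / (1 − (1+0.0039167)^−120) = $6,978.21.
Refinanced payment = 447,534.33 × 0.0026667 / (1 − (1+0.0026667)^−120) = $4,362.86.
Monthly savings = $6,978.21 − $4,362.86 = $2,615.35.
Break-even = $11,500.00 / $2,615.35 = 4.40 → 5 months.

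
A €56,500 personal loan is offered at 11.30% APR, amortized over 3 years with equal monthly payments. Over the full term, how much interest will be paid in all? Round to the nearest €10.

At 11.30% the monthly rate is 0.0094167, so the payment is 56,500 × 0.0094167 / (1 − 1.0094167^−36) = €1,857.77.
Total paid = 36 × €1,857.77 = €66,879.72; interest = €66,879.72 − €56,500 = €10,379.72.

€10,380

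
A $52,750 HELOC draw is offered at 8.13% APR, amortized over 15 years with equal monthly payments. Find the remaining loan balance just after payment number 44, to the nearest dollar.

With monthly rate i = 8.13%/12 = 0.0067750, the balance after k of n payments is P · [(1+i)^n − (1+i)^k] / [(1+i)^n − 1].
(1+0.0067750)^180 = 3.37160033 and (1+0.0067750)^44 = 1.34594279, so the balance is 52,750 × (3.37160033 − 1.34594279) / (3.37160033 − 1) = $45,055.41.

$45,055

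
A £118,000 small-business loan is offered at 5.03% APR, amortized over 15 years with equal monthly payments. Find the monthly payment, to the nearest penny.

At 5.03% the monthly rate is 0.0041917, so the payment is 118,000 × 0.0041917 / (1 − 1.0041917^−180) = £934.98.

£934.98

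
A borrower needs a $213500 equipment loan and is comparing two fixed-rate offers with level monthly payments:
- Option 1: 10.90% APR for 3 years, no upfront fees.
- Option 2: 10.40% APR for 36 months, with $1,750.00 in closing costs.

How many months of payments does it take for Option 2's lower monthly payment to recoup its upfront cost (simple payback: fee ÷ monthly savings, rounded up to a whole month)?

Option 1: at 10.90% the monthly rate is 0.0090833, so the payment is 213,500 × 0.0090833 / (1 − 1.0090833^−36) = $6,979.61.
Option 2: at 10.40% the monthly rate is 0.0086667, so the payment is 213,500 × 0.0086667 / (1 − 1.0086667^−36) = $6,929.21.
Monthly savings = $6,979.61 − $6,929.21 = $50.40.
Break-even = $1,750.00 / $50.40 = 34.72 → 35 months.

35 months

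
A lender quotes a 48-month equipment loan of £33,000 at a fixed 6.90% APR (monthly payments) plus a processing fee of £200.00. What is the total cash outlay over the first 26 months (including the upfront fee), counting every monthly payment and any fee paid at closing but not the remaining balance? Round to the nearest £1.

£20,706

Monthly rate = 6.9%/12 = 0.0057500; payment = 33,000 × 0.0057500 / (1 − (1+0.0057500)^−48) = £788.70.
Total outlay = 26 × £788.70 + £200.00 = £20,706.20.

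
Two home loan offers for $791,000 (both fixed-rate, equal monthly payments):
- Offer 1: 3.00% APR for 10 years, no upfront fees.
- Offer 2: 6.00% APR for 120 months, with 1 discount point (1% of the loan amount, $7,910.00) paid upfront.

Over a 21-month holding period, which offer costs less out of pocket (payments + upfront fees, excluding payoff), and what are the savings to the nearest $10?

Offer 1: at 3.00% the monthly rate is 0.0025000, so the payment is 791,000 × 0.0025000 / (1 − 1.0025000^−120) = $7,637.95.
Offer 2: monthly rate = 6%/12 = 0.0050000; payment = 791,000 × 0.0050000 / (1 − (1+0.0050000)^−120) = $8,781.72.
Over 21 months: Offer 1 costs 21 × $7,637.95 = $160,396.95; Offer 2 costs 21 × $8,781.72 + $7,910.00 = $192,326.12.
Offer 1 is cheaper by $192,326.12 − $160,396.95 = $31,929.17.

Offer 1 by $31,930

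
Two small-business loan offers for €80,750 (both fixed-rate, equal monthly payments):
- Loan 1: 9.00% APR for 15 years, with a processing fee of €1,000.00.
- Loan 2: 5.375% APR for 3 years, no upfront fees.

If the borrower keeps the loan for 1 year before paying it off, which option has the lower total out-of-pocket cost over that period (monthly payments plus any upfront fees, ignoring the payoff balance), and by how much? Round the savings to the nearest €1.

Loan 1: monthly rate = 9%/12 = 0.0075000; payment = 80,750 × 0.0075000 / (1 − (1+0.0075000)^−180) = €819.02.
Loan 2: monthly rate = 5.375%/12 = 0.0044792; payment = 80,750 × 0.0044792 / (1 − (1+0.0044792)^−36) = €2,433.77.
Over 12 months: Loan 1 costs 12 × €819.02 + €1,000.00 = €10,828.24; Loan 2 costs 12 × €2,433.77 = €29,205.24.
Loan 1 is cheaper by €29,205.24 − €10,828.24 = €18,377.00.

Loan 1 by €18,377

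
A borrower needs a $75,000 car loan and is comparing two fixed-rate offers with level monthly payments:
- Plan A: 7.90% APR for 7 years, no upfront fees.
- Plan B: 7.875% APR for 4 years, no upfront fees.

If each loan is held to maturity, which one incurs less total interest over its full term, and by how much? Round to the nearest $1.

Plan B by $10,204

Plan A: monthly rate = 7.9%/12 = 0.0065833; payment = 75,000 × 0.0065833 / (1 − (1+0.0065833)^−84) = $1,165.23.
Total interest on Plan A = 84 × $1,165.23 − $75,000 = $22,879.32.
Plan B: monthly rate = 7.875%/12 = 0.0065625; payment = 75,000 × 0.0065625 / (1 − (1+0.0065625)^−48) = $1,826.57.
Total interest on Plan B = 48 × $1,826.57 − $75,000 = $12,675.36.
Plan B is lower by $10,203.96.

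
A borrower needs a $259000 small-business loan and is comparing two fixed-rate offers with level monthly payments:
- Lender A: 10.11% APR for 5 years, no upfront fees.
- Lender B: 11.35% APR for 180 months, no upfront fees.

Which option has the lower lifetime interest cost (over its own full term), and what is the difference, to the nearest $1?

Lender A: monthly rate = 10.11%/12 = 0.0084250; payment = 259,000 × 0.0084250 / (1 − (1+0.0084250)^−60) = $5,517.01.
Total interest on Lender A = 60 × $5,517.01 − $259,000 = $72,020.60.
Lender B: monthly rate = 11.35%/12 = 0.0094583; payment = 259,000 × 0.0094583 / (1 − (1+0.0094583)^−180) = $3,000.96.
Total interest on Lender B = 180 × $3,000.96 − $259,000 = $281,172.80.
Lender A is lower by $209,152.20.

Lender A by $209,152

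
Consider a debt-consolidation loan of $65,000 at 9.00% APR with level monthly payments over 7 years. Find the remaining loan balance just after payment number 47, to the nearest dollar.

With monthly rate i = 9%/12 = 0.0075000, the balance after k of n payments is P · [(1+i)^n − (1+i)^k] / [(1+i)^n − 1].
(1+0.0075000)^84 = 1.87320196 and (1+0.0075000)^47 = 1.42074971, so the balance is 65,000 × (1.87320196 − 1.42074971) / (1.87320196 − 1) = $33,679.95.

$33,680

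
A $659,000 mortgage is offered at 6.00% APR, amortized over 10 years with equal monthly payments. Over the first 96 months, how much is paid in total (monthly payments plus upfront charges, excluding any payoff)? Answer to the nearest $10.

At 6.00% the monthly rate is 0.0050000, so the payment is 659,000 × 0.0050000 / (1 − 1.0050000^−120) = $7,316.25.
Total outlay = 96 × $7,316.25 = $702,360.00.

$702,360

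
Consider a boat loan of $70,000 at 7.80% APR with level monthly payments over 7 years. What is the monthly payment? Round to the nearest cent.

$1,084.07

Monthly rate = 7.8%/12 = 0.0065000; payment = 70,000 × 0.0065000 / (1 − (1+0.0065000)^−84) = $1,084.07.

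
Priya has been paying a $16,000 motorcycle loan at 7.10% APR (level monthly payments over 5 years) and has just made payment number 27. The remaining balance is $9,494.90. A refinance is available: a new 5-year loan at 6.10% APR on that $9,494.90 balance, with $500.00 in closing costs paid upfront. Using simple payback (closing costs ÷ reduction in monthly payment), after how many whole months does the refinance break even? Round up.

Current payment = 16,000 × 7.1%/12 / (1 − (1+0.0059167)^−60) = $317.57.
Refinanced payment = 9,494.90 × 0.0050833 / (1 − (1+0.0050833)^−60) = $184.00.
Monthly savings = $317.57 − $184.00 = $133.57.
Break-even = $500.00 / $133.57 = 3.74 → 4 months.

4 months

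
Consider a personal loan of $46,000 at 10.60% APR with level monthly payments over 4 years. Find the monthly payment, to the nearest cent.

Monthly rate = 10.6%/12 = 0.0088333; payment = 46,000 × 0.0088333 / (1 − (1+0.0088333)^−48) = $1,179.98.

$1,179.98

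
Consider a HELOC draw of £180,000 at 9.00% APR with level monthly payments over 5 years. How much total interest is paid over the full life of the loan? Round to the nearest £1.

Monthly rate = 9%/12 = 0.0075000; payment = 180,000 × 0.0075000 / (1 − (1+0.0075000)^−60) = £3,736.50.
Total paid = 60 × £3,736.50 = £224,190.00; interest = £224,190.00 − £180,000 = £44,190.00.

£44,190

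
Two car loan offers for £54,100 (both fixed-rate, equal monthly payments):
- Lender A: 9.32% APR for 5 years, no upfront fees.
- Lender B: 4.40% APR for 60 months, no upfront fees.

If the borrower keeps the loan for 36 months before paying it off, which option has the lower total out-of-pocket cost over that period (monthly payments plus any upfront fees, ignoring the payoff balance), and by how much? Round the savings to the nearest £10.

Lender A: monthly rate = 9.32%/12 = 0.0077667; payment = 54,100 × 0.0077667 / (1 − (1+0.0077667)^−60) = £1,131.45.
Lender B: monthly rate = 4.4%/12 = 0.0036667; payment = 54,100 × 0.0036667 / (1 − (1+0.0036667)^−60) = £1,006.13.
Over 36 months: Lender A costs 36 × £1,131.45 = £40,732.20; Lender B costs 36 × £1,006.13 = £36,220.68.
Lender B is cheaper by £40,732.20 − £36,220.68 = £4,511.52.

Lender B by £4,510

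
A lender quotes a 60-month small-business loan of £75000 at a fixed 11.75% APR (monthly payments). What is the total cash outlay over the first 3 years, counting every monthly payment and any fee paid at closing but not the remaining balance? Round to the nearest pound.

£59,719

At 11.75% the monthly rate is 0.0097917, so the payment is 75,000 × 0.0097917 / (1 − 1.0097917^−60) = £1,658.87.
Total outlay = 36 × £1,658.87 = £59,719.32.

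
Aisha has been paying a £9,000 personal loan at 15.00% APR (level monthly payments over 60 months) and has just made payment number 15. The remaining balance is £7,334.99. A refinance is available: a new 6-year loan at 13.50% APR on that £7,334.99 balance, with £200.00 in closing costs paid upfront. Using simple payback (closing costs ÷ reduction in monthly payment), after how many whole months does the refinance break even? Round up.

Current payment = 9,000 × 15%/12 / (1 − (1+0.0125000)^−60) = £214.11.
Refinanced payment = 7,334.99 × 0.0112500 / (1 − (1+0.0112500)^−72) = £149.19.
Monthly savings = £214.11 − £149.19 = £64.92.
Break-even = £200.00 / £64.92 = 3.08 → 4 months.

4 months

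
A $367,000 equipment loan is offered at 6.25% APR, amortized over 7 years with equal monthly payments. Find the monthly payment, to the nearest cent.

At 6.25% the monthly rate is 0.0052083, so the payment is 367,000 × 0.0052083 / (1 − 1.0052083^−84) = $5,405.43.

$5,405.43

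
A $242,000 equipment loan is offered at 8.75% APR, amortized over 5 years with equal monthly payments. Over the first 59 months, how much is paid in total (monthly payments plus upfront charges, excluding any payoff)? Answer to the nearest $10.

At 8.75% the monthly rate is 0.0072917, so the payment is 242,000 × 0.0072917 / (1 − 1.0072917^−60) = $4,994.21.
Total outlay = 59 × $4,994.21 = $294,658.39.

$294,660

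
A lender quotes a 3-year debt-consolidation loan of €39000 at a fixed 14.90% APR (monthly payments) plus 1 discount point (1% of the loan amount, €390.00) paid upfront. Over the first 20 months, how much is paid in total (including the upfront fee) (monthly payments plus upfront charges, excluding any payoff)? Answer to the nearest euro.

Monthly rate = 14.9%/12 = 0.0124167; payment = 39,000 × 0.0124167 / (1 − (1+0.0124167)^−36) = €1,350.04.
Total outlay = 20 × €1,350.04 + €390.00 = €27,390.80.

€27,391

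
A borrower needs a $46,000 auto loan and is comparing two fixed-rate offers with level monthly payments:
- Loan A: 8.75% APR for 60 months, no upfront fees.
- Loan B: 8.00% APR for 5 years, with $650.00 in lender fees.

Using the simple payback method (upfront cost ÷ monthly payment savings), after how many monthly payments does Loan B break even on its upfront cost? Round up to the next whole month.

Loan A: monthly rate = 8.75%/12 = 0.0072917; payment = 46,000 × 0.0072917 / (1 − (1+0.0072917)^−60) = $949.31.
Loan B: at 8.00% the monthly rate is 0.0066667, so the payment is 46,000 × 0.0066667 / (1 − 1.0066667^−60) = $932.71.
Monthly savings = $949.31 − $932.71 = $16.60.
Break-even = $650.00 / $16.60 = 39.16 → 40 months.

40 months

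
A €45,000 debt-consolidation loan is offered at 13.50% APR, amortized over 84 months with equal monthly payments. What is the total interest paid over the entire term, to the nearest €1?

Monthly rate = 13.5%/12 = 0.0112500; payment = 45,000 × 0.0112500 / (1 − (1+0.0112500)^−84) = €830.92.
Total paid = 84 × €830.92 = €69,797.28; interest = €69,797.28 − €45,000 = €24,797.28.

€24,797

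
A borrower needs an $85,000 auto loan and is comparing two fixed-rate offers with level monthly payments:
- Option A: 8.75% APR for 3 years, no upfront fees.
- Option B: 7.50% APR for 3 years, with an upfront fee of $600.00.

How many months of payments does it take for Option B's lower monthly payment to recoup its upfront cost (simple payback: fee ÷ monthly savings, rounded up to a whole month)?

13 months

Option A: at 8.75% the monthly rate is 0.0072917, so the payment is 85,000 × 0.0072917 / (1 − 1.0072917^−36) = $2,693.10.
Option B: monthly rate = 7.5%/12 = 0.0062500; payment = 85,000 × 0.0062500 / (1 − (1+0.0062500)^−36) = $2,644.03.
Monthly savings = $2,693.10 − $2,644.03 = $49.07.
Break-even = $600.00 / $49.07 = 12.23 → 13 months.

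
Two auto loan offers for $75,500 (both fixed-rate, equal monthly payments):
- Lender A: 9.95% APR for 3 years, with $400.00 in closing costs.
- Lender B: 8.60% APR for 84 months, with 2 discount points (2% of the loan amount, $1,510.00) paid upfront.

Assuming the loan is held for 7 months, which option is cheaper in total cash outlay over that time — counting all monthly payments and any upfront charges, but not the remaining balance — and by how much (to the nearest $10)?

Lender A: at 9.95% the monthly rate is 0.0082917, so the payment is 75,500 × 0.0082917 / (1 − 1.0082917^−36) = $2,434.40.
Lender B: monthly rate = 8.6%/12 = 0.0071667; payment = 75,500 × 0.0071667 / (1 − (1+0.0071667)^−84) = $1,199.45.
Over 7 months: Lender A costs 7 × $2,434.40 + $400.00 = $17,440.80; Lender B costs 7 × $1,199.45 + $1,510.00 = $9,906.15.
Lender B is cheaper by $17,440.80 − $9,906.15 = $7,534.65.

Lender B by $7,530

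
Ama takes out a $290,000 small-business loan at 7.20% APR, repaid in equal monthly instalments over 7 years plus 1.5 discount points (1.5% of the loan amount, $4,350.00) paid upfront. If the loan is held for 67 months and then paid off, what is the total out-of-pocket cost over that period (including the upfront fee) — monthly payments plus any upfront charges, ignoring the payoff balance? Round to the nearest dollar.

$299,504

At 7.20% the monthly rate is 0.0060000, so the payment is 290,000 × 0.0060000 / (1 − 1.0060000^−84) = $4,405.28.
Total outlay = 67 × $4,405.28 + $4,350.00 = $299,503.76.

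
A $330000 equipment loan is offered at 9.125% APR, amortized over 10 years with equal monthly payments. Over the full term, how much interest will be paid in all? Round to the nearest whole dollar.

Monthly rate = 9.125%/12 = 0.0076042; payment = 330,000 × 0.0076042 / (1 − (1+0.0076042)^−120) = $4,202.66.
Total paid = 120 × $4,202.66 = $504,319.20; interest = $504,319.20 − $330,000 = $174,319.20.

$174,319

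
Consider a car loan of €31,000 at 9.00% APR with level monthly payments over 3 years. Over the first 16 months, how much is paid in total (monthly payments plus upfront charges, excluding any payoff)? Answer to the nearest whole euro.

At 9.00% the monthly rate is 0.0075000, so the payment is 31,000 × 0.0075000 / (1 − 1.0075000^−36) = €985.79.
Total outlay = 16 × €985.79 = €15,772.64.

€15,773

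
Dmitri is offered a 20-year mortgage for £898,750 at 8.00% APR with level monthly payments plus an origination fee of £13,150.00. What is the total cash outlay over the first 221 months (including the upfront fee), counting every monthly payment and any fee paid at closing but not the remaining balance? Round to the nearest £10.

Monthly rate = 8%/12 = 0.0066667; payment = 898,750 × 0.0066667 / (1 − (1+0.0066667)^−240) = £7,517.51.
Total outlay = 221 × £7,517.51 + £13,150.00 = £1,674,519.71.

£1,674,520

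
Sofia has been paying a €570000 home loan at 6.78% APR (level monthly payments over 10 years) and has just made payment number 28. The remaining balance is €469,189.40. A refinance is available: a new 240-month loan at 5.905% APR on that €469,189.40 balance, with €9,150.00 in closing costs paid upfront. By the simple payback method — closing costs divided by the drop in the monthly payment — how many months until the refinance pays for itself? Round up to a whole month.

3 months

Current payment = 570,000 × 6.78%/12 / (1 − (1+0.0056500)^−120) = €6,553.73.
Refinanced payment = 469,189.40 × 0.0049208 / (1 − (1+0.0049208)^−240) = €3,335.75.
Monthly savings = €6,553.73 − €3,335.75 = €3,217.98.
Break-even = €9,150.00 / €3,217.98 = 2.84 → 3 months.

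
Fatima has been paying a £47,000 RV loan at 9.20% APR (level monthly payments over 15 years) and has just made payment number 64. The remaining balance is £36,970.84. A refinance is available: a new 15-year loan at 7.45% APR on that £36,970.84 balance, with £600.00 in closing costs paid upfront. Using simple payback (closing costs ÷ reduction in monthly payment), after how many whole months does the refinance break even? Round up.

Current payment = 47,000 × 9.2%/12 / (1 − (1+0.0076667)^−180) = £482.31.
Refinanced payment = 36,970.84 × 0.0062083 / (1 − (1+0.0062083)^−180) = £341.67.
Monthly savings = £482.31 − £341.67 = £140.64.
Break-even = £600.00 / £140.64 = 4.27 → 5 months.

5 months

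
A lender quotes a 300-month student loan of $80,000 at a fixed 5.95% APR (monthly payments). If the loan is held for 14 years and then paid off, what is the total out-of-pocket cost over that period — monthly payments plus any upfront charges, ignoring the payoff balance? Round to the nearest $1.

$86,184

Monthly rate = 5.95%/12 = 0.0049583; payment = 80,000 × 0.0049583 / (1 − (1+0.0049583)^−300) = $513.00.
Total outlay = 168 × $513.00 = $86,184.00.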